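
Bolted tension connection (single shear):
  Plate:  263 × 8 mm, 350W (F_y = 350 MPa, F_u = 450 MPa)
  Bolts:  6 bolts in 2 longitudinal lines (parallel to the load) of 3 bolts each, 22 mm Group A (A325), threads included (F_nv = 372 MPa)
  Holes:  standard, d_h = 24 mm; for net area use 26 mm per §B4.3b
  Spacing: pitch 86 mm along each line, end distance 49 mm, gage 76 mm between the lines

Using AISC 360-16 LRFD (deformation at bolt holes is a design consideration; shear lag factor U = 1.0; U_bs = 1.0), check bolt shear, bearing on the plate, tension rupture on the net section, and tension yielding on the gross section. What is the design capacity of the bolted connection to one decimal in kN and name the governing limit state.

Bolt shear: A_b = π(22)²/4 = 380.13 mm². φR_n = 0.75 × 372 × 380.13 × 6 × 1 = 636.3 kN.
Bearing (8 mm plate, F_u = 450 MPa): end bolts L_c = 49 − 24/2 = 37, R_n = min(1.2×37×8×450, 2.4×22×8×450) = 159.84 kN/bolt; interior L_c = 86 − 24 = 62, R_n = 190.08 kN/bolt. φR_n = 0.75 × (2×159.84 + 4×190.08) = 810.0 kN.
Tension rupture (net): A_n = (263 − 2×26)×8 = 1688 mm² (U = 1.0, A_e = A_n). φR_n = 0.75 × 450 × 1688 = 569.7 kN.
Tension yield (gross): A_g = 263×8 = 2104 mm². φR_n = 0.90 × 350 × 2104 = 662.8 kN.
Governing: min(636.3, 810.0, 569.7, 662.8) = 569.7 kN → net-section rupture.

569.7 kN (net-section rupture governs)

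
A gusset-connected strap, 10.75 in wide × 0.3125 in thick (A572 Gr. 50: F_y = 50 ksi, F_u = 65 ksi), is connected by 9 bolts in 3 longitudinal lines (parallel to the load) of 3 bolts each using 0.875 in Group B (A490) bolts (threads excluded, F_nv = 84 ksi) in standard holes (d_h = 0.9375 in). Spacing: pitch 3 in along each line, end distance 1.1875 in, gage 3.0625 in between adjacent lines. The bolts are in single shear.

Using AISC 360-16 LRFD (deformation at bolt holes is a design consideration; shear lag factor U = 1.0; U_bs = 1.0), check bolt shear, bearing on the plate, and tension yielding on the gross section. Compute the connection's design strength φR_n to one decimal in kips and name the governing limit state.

Bolt shear: A_b = π(0.875)²/4 = 0.60132 in². φR_n = 0.75 × 84 × 0.60132 × 9 × 1 = 340.9 kips.
Bearing (0.3125 in plate, F_u = 65 ksi): end bolts L_c = 1.1875 − 0.9375/2 = 0.71875, R_n = min(1.2×0.71875×0.3125×65, 2.4×0.875×0.3125×65) = 17.52 kips/bolt; interior L_c = 3 − 0.9375 = 2.0625, R_n = 42.656 kips/bolt. φR_n = 0.75 × (3×17.52 + 6×42.656) = 231.4 kips.
Tension yield (gross): A_g = 10.75×0.3125 = 3.3594 in². φR_n = 0.90 × 50 × 3.3594 = 151.2 kips.
Governing: min(340.9, 231.4, 151.2) = 151.2 kips → gross-section yield.

151.2 kips (gross-section yield governs)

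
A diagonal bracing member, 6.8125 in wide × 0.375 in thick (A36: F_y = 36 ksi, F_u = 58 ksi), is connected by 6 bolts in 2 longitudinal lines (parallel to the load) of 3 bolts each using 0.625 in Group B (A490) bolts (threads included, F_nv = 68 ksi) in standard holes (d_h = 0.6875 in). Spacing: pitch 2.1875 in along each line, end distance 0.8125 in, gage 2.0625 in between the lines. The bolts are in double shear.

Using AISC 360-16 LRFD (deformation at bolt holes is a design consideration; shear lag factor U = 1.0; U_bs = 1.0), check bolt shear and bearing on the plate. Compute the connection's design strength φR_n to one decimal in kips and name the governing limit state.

Bolt shear: A_b = π(0.625)²/4 = 0.3068 in². φR_n = 0.75 × 68 × 0.3068 × 6 × 2 = 187.8 kips.
Bearing (0.375 in plate, F_u = 58 ksi): end bolts L_c = 0.8125 − 0.6875/2 = 0.46875, R_n = min(1.2×0.46875×0.375×58, 2.4×0.625×0.375×58) = 12.234 kips/bolt; interior L_c = 2.1875 − 0.6875 = 1.5, R_n = 32.625 kips/bolt. φR_n = 0.75 × (2×12.234 + 4×32.625) = 116.2 kips.
Governing: min(187.8, 116.2) = 116.2 kips → bearing.

116.2 kips (bearing governs)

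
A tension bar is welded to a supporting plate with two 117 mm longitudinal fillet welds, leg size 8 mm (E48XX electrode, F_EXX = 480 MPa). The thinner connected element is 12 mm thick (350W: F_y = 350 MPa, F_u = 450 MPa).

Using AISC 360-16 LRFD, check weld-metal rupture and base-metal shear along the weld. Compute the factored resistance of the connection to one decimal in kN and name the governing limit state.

285.9 kN (weld metal governs)

Weld metal: throat = 0.707×8 = 5.656 mm, L = 2×117 = 234 mm. φR_n = 0.75 × 0.6 × 480 × 5.656 × 234 = 285.9 kN.
Base metal shear (12 mm plate): yield φR_n = 1.0×0.6×350×12×234 = 589.7 kN; rupture φR_n = 0.75×0.6×450×12×234 = 568.6 kN; take 568.6 kN (rupture).
Governing: min(285.9, 568.6) = 285.9 kN → weld metal.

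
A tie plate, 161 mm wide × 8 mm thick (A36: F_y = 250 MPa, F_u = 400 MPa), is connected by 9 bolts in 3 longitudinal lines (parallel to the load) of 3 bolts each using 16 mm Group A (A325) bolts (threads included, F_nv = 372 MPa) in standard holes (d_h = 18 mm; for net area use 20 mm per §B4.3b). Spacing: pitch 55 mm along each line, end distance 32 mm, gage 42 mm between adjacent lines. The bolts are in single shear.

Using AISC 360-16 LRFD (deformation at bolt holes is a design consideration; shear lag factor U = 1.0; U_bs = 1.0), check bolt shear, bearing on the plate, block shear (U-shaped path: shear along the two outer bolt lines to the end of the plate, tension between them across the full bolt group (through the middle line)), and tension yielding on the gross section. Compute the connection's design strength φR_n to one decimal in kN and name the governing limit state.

289.8 kN (gross-section yield governs)

Bolt shear: A_b = π(16)²/4 = 201.06 mm². φR_n = 0.75 × 372 × 201.06 × 9 × 1 = 504.9 kN.
Bearing (8 mm plate, F_u = 400 MPa): end bolts L_c = 32 − 18/2 = 23, R_n = min(1.2×23×8×400, 2.4×16×8×400) = 88.32 kN/bolt; interior L_c = 55 − 18 = 37, R_n = 122.88 kN/bolt. φR_n = 0.75 × (3×88.32 + 6×122.88) = 751.7 kN.
Block shear: shear path 2×[32+2×55] = 2×142 mm, A_gv = 2272, A_nv = 2×(142 − 2.5×20)×8 = 1472 mm²; tension across gage: (84 − 2×20)×8 = 352 mm². R_n = min(0.6×400×1472, 0.6×250×2272) + 1.0×400×352 = min(353.28, 340.8) + 140.8 = 481.6 kN. φR_n = 0.75 × 481.6 = 361.2 kN.
Tension yield (gross): A_g = 161×8 = 1288 mm². φR_n = 0.90 × 250 × 1288 = 289.8 kN.
Governing: min(504.9, 751.7, 361.2, 289.8) = 289.8 kN → gross-section yield.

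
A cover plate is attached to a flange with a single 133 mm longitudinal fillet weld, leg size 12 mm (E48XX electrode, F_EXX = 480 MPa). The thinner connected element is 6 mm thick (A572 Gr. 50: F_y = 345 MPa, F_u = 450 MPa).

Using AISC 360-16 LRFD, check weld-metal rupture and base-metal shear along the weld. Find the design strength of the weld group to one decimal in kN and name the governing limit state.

Weld metal: throat = 0.707×12 = 8.484 mm, L = 133 mm. φR_n = 0.75 × 0.6 × 480 × 8.484 × 133 = 243.7 kN.
Base metal shear (6 mm plate): yield φR_n = 1.0×0.6×345×6×133 = 165.2 kN; rupture φR_n = 0.75×0.6×450×6×133 = 161.6 kN; take 161.6 kN (rupture).
Governing: min(243.7, 161.6) = 161.6 kN → base-metal shear.

161.6 kN (base-metal shear governs)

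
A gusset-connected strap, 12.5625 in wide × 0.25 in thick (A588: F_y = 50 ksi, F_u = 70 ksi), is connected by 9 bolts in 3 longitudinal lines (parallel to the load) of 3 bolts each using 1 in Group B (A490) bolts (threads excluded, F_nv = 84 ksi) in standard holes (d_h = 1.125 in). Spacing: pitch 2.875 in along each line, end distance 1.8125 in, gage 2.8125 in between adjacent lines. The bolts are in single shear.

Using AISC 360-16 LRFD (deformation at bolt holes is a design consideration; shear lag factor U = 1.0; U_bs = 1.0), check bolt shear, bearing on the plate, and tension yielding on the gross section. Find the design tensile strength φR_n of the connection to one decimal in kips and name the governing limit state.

141.3 kips (gross-section yield governs)

Bolt shear: A_b = π(1)²/4 = 0.7854 in². φR_n = 0.75 × 84 × 0.7854 × 9 × 1 = 445.3 kips.
Bearing (0.25 in plate, F_u = 70 ksi): end bolts L_c = 1.8125 − 1.125/2 = 1.25, R_n = min(1.2×1.25×0.25×70, 2.4×1×0.25×70) = 26.25 kips/bolt; interior L_c = 2.875 − 1.125 = 1.75, R_n = 36.75 kips/bolt. φR_n = 0.75 × (3×26.25 + 6×36.75) = 224.4 kips.
Tension yield (gross): A_g = 12.5625×0.25 = 3.1406 in². φR_n = 0.90 × 50 × 3.1406 = 141.3 kips.
Governing: min(445.3, 224.4, 141.3) = 141.3 kips → gross-section yield.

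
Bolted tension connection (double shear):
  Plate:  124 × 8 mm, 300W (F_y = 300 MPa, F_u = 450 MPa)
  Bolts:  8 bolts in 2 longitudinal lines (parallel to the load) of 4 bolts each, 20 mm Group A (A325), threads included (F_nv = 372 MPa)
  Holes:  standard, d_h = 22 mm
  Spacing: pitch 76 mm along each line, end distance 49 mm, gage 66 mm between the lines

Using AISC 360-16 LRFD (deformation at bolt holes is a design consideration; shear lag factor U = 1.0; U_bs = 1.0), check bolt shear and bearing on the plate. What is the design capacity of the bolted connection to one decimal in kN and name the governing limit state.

Bolt shear: A_b = π(20)²/4 = 314.16 mm². φR_n = 0.75 × 372 × 314.16 × 8 × 2 = 1402.4 kN.
Bearing (8 mm plate, F_u = 450 MPa): end bolts L_c = 49 − 22/2 = 38, R_n = min(1.2×38×8×450, 2.4×20×8×450) = 164.16 kN/bolt; interior L_c = 76 − 22 = 54, R_n = 172.8 kN/bolt. φR_n = 0.75 × (2×164.16 + 6×172.8) = 1023.8 kN.
Governing: min(1402.4, 1023.8) = 1023.8 kN → bearing.

1023.8 kN (bearing governs)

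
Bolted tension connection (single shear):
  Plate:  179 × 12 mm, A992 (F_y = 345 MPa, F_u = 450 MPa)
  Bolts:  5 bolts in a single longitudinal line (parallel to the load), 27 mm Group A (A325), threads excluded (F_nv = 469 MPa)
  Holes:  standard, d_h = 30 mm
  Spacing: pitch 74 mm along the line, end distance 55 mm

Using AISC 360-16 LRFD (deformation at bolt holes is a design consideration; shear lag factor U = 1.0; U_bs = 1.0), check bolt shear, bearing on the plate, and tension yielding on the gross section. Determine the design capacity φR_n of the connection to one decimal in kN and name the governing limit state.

667.0 kN (gross-section yield governs)

Bolt shear: A_b = π(27)²/4 = 572.56 mm². φR_n = 0.75 × 469 × 572.56 × 5 × 1 = 1007.0 kN.
Bearing (12 mm plate, F_u = 450 MPa): end bolts L_c = 55 − 30/2 = 40, R_n = min(1.2×40×12×450, 2.4×27×12×450) = 259.2 kN/bolt; interior L_c = 74 − 30 = 44, R_n = 285.12 kN/bolt. φR_n = 0.75 × (1×259.2 + 4×285.12) = 1049.8 kN.
Tension yield (gross): A_g = 179×12 = 2148 mm². φR_n = 0.90 × 345 × 2148 = 667.0 kN.
Governing: min(1007.0, 1049.8, 667.0) = 667.0 kN → gross-section yield.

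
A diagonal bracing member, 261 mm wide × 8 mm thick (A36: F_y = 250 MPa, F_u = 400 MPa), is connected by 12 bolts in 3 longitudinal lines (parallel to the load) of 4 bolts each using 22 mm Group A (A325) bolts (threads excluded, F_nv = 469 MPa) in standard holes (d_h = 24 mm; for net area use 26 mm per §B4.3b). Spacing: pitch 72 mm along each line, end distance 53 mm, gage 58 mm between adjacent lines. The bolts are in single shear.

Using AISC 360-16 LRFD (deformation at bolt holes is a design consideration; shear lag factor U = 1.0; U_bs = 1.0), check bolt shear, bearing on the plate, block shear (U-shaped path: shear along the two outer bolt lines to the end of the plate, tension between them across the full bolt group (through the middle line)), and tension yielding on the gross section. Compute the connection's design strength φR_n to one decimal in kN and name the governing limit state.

Bolt shear: A_b = π(22)²/4 = 380.13 mm². φR_n = 0.75 × 469 × 380.13 × 12 × 1 = 1604.5 kN.
Bearing (8 mm plate, F_u = 400 MPa): end bolts L_c = 53 − 24/2 = 41, R_n = min(1.2×41×8×400, 2.4×22×8×400) = 157.44 kN/bolt; interior L_c = 72 − 24 = 48, R_n = 168.96 kN/bolt. φR_n = 0.75 × (3×157.44 + 9×168.96) = 1494.7 kN.
Block shear: shear path 2×[53+3×72] = 2×269 mm, A_gv = 4304, A_nv = 2×(269 − 3.5×26)×8 = 2848 mm²; tension across gage: (116 − 2×26)×8 = 512 mm². R_n = min(0.6×400×2848, 0.6×250×4304) + 1.0×400×512 = min(683.52, 645.6) + 204.8 = 850.4 kN. φR_n = 0.75 × 850.4 = 637.8 kN.
Tension yield (gross): A_g = 261×8 = 2088 mm². φR_n = 0.90 × 250 × 2088 = 469.8 kN.
Governing: min(1604.5, 1494.7, 637.8, 469.8) = 469.8 kN → gross-section yield.

469.8 kN (gross-section yield governs)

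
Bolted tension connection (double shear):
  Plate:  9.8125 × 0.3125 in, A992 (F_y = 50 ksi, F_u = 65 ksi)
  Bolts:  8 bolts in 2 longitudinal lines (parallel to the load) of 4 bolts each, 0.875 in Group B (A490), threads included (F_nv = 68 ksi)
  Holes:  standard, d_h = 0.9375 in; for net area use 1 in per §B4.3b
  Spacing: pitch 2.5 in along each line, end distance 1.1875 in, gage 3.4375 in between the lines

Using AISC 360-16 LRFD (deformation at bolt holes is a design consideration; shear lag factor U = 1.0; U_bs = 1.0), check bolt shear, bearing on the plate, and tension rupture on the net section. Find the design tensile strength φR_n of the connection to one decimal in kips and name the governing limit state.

119.0 kips (net-section rupture governs)

Bolt shear: A_b = π(0.875)²/4 = 0.60132 in². φR_n = 0.75 × 68 × 0.60132 × 8 × 2 = 490.7 kips.
Bearing (0.3125 in plate, F_u = 65 ksi): end bolts L_c = 1.1875 − 0.9375/2 = 0.71875, R_n = min(1.2×0.71875×0.3125×65, 2.4×0.875×0.3125×65) = 17.52 kips/bolt; interior L_c = 2.5 − 0.9375 = 1.5625, R_n = 38.086 kips/bolt. φR_n = 0.75 × (2×17.52 + 6×38.086) = 197.7 kips.
Tension rupture (net): A_n = (9.8125 − 2×1)×0.3125 = 2.4414 in² (U = 1.0, A_e = A_n). φR_n = 0.75 × 65 × 2.4414 = 119.0 kips.
Governing: min(490.7, 197.7, 119.0) = 119.0 kips → net-section rupture.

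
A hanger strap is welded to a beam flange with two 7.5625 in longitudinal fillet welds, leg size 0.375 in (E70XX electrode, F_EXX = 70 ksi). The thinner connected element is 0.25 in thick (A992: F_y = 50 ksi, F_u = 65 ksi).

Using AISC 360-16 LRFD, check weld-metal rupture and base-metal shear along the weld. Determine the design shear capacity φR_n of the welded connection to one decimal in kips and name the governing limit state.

Weld metal: throat = 0.707×0.375 = 0.26513 in, L = 2×7.5625 = 15.125 in. φR_n = 0.75 × 0.6 × 70 × 0.26513 × 15.125 = 126.3 kips.
Base metal shear (0.25 in plate): yield φR_n = 1.0×0.6×50×0.25×15.125 = 113.4 kips; rupture φR_n = 0.75×0.6×65×0.25×15.125 = 110.6 kips; take 110.6 kips (rupture).
Governing: min(126.3, 110.6) = 110.6 kips → base-metal shear.

110.6 kips (base-metal shear governs)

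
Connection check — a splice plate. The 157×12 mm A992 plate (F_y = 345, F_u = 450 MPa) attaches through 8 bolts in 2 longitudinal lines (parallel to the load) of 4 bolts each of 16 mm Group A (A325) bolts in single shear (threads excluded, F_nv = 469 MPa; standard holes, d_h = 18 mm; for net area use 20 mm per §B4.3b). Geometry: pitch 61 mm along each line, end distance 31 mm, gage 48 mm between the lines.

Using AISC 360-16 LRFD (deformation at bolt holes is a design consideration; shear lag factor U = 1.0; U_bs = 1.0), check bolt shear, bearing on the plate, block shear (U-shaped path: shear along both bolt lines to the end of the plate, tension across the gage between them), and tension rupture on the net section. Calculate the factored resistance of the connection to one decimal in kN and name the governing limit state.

Bolt shear: A_b = π(16)²/4 = 201.06 mm². φR_n = 0.75 × 469 × 201.06 × 8 × 1 = 565.8 kN.
Bearing (12 mm plate, F_u = 450 MPa): end bolts L_c = 31 − 18/2 = 22, R_n = min(1.2×22×12×450, 2.4×16×12×450) = 142.56 kN/bolt; interior L_c = 61 − 18 = 43, R_n = 207.36 kN/bolt. φR_n = 0.75 × (2×142.56 + 6×207.36) = 1147.0 kN.
Block shear: shear path 2×[31+3×61] = 2×214 mm, A_gv = 5136, A_nv = 2×(214 − 3.5×20)×12 = 3456 mm²; tension across gage: (48 − 1×20)×12 = 336 mm². R_n = min(0.6×450×3456, 0.6×345×5136) + 1.0×450×336 = min(933.12, 1063.2) + 151.2 = 1084.3 kN. φR_n = 0.75 × 1084.3 = 813.2 kN.
Tension rupture (net): A_n = (157 − 2×20)×12 = 1404 mm² (U = 1.0, A_e = A_n). φR_n = 0.75 × 450 × 1404 = 473.9 kN.
Governing: min(565.8, 1147.0, 813.2, 473.9) = 473.9 kN → net-section rupture.

473.9 kN (net-section rupture governs)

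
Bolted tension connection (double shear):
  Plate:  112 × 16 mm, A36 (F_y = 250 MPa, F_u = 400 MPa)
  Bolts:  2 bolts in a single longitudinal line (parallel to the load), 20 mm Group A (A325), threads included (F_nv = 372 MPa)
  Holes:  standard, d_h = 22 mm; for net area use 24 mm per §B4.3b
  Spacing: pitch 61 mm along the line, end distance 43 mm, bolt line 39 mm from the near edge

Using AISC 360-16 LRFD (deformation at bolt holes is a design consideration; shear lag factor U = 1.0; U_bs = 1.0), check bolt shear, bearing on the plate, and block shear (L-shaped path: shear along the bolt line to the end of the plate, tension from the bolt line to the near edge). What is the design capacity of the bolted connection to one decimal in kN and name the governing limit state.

316.8 kN (block shear governs)

Bolt shear: A_b = π(20)²/4 = 314.16 mm². φR_n = 0.75 × 372 × 314.16 × 2 × 2 = 350.6 kN.
Bearing (16 mm plate, F_u = 400 MPa): end bolts L_c = 43 − 22/2 = 32, R_n = min(1.2×32×16×400, 2.4×20×16×400) = 245.76 kN/bolt; interior L_c = 61 − 22 = 39, R_n = 299.52 kN/bolt. φR_n = 0.75 × (1×245.76 + 1×299.52) = 409.0 kN.
Block shear: shear path 1×[43+1×61] = 1×104 mm, A_gv = 1664, A_nv = 1×(104 − 1.5×24)×16 = 1088 mm²; tension to near edge: (39 − 0.5×24)×16 = 432 mm². R_n = min(0.6×400×1088, 0.6×250×1664) + 1.0×400×432 = min(261.12, 249.6) + 172.8 = 422.4 kN. φR_n = 0.75 × 422.4 = 316.8 kN.
Governing: min(350.6, 409.0, 316.8) = 316.8 kN → block shear.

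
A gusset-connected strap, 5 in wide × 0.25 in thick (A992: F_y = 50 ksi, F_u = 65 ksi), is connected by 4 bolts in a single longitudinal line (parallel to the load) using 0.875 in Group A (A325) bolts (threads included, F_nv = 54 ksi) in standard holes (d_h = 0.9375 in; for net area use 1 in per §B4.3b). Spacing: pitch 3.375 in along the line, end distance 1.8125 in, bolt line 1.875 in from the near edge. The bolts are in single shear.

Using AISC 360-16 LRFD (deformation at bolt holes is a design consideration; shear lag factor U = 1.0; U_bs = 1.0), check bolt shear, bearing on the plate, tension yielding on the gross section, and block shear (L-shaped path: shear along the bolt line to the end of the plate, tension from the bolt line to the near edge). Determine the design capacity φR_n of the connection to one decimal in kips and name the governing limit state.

Bolt shear: A_b = π(0.875)²/4 = 0.60132 in². φR_n = 0.75 × 54 × 0.60132 × 4 × 1 = 97.4 kips.
Bearing (0.25 in plate, F_u = 65 ksi): end bolts L_c = 1.8125 − 0.9375/2 = 1.34375, R_n = min(1.2×1.34375×0.25×65, 2.4×0.875×0.25×65) = 26.203 kips/bolt; interior L_c = 3.375 − 0.9375 = 2.4375, R_n = 34.125 kips/bolt. φR_n = 0.75 × (1×26.203 + 3×34.125) = 96.4 kips.
Tension yield (gross): A_g = 5×0.25 = 1.25 in². φR_n = 0.90 × 50 × 1.25 = 56.3 kips.
Block shear: shear path 1×[1.8125+3×3.375] = 1×11.9375 in, A_gv = 2.9844, A_nv = 1×(11.9375 − 3.5×1)×0.25 = 2.1094 in²; tension to near edge: (1.875 − 0.5×1)×0.25 = 0.34375 in². R_n = min(0.6×65×2.1094, 0.6×50×2.9844) + 1.0×65×0.34375 = min(82.267, 89.532) + 22.344 = 104.61 kips. φR_n = 0.75 × 104.61 = 78.5 kips.
Governing: min(97.4, 96.4, 56.3, 78.5) = 56.3 kips → gross-section yield.

56.3 kips (gross-section yield governs)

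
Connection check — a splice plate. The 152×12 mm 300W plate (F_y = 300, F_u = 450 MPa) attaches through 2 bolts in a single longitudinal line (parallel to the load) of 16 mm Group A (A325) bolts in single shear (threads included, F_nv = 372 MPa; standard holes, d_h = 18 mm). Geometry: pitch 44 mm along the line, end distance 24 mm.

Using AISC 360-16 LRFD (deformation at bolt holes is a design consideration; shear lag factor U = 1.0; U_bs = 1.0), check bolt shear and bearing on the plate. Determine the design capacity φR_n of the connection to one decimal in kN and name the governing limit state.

Bolt shear: A_b = π(16)²/4 = 201.06 mm². φR_n = 0.75 × 372 × 201.06 × 2 × 1 = 112.2 kN.
Bearing (12 mm plate, F_u = 450 MPa): end bolts L_c = 24 − 18/2 = 15, R_n = min(1.2×15×12×450, 2.4×16×12×450) = 97.2 kN/bolt; interior L_c = 44 − 18 = 26, R_n = 168.48 kN/bolt. φR_n = 0.75 × (1×97.2 + 1×168.48) = 199.3 kN.
Governing: min(112.2, 199.3) = 112.2 kN → bolt shear.

112.2 kN (bolt shear governs)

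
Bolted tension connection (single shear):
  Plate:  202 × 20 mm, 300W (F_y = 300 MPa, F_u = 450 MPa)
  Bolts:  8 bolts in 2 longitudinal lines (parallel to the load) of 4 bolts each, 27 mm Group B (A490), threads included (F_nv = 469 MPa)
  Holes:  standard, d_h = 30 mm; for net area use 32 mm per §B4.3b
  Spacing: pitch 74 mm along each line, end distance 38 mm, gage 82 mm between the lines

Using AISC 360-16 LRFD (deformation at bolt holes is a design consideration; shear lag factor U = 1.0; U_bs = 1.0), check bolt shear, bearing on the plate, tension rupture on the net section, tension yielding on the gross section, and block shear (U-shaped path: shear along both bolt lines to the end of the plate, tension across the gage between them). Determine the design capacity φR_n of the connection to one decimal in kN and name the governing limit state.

Bolt shear: A_b = π(27)²/4 = 572.56 mm². φR_n = 0.75 × 469 × 572.56 × 8 × 1 = 1611.2 kN.
Bearing (20 mm plate, F_u = 450 MPa): end bolts L_c = 38 − 30/2 = 23, R_n = min(1.2×23×20×450, 2.4×27×20×450) = 248.4 kN/bolt; interior L_c = 74 − 30 = 44, R_n = 475.2 kN/bolt. φR_n = 0.75 × (2×248.4 + 6×475.2) = 2511.0 kN.
Tension rupture (net): A_n = (202 − 2×32)×20 = 2760 mm² (U = 1.0, A_e = A_n). φR_n = 0.75 × 450 × 2760 = 931.5 kN.
Tension yield (gross): A_g = 202×20 = 4040 mm². φR_n = 0.90 × 300 × 4040 = 1090.8 kN.
Block shear: shear path 2×[38+3×74] = 2×260 mm, A_gv = 10400, A_nv = 2×(260 − 3.5×32)×20 = 5920 mm²; tension across gage: (82 − 1×32)×20 = 1000 mm². R_n = min(0.6×450×5920, 0.6×300×10400) + 1.0×450×1000 = min(1598.4, 1872) + 450 = 2048.4 kN. φR_n = 0.75 × 2048.4 = 1536.3 kN.
Governing: min(1611.2, 2511.0, 931.5, 1090.8, 1536.3) = 931.5 kN → net-section rupture.

931.5 kN (net-section rupture governs)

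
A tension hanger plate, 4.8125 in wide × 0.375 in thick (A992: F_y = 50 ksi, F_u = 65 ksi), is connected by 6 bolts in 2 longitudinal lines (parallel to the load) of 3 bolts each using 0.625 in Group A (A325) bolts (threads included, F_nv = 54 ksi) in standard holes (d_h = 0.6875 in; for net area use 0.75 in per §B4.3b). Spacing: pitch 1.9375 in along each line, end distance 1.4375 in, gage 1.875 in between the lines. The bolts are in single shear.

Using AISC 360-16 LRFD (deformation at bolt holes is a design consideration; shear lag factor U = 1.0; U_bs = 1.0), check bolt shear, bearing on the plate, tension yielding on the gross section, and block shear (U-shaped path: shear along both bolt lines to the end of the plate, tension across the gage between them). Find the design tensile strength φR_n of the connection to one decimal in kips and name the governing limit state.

Bolt shear: A_b = π(0.625)²/4 = 0.3068 in². φR_n = 0.75 × 54 × 0.3068 × 6 × 1 = 74.6 kips.
Bearing (0.375 in plate, F_u = 65 ksi): end bolts L_c = 1.4375 − 0.6875/2 = 1.09375, R_n = min(1.2×1.09375×0.375×65, 2.4×0.625×0.375×65) = 31.992 kips/bolt; interior L_c = 1.9375 − 0.6875 = 1.25, R_n = 36.563 kips/bolt. φR_n = 0.75 × (2×31.992 + 4×36.563) = 157.7 kips.
Tension yield (gross): A_g = 4.8125×0.375 = 1.8047 in². φR_n = 0.90 × 50 × 1.8047 = 81.2 kips.
Block shear: shear path 2×[1.4375+2×1.9375] = 2×5.3125 in, A_gv = 3.9844, A_nv = 2×(5.3125 − 2.5×0.75)×0.375 = 2.5781 in²; tension across gage: (1.875 − 1×0.75)×0.375 = 0.42188 in². R_n = min(0.6×65×2.5781, 0.6×50×3.9844) + 1.0×65×0.42188 = min(100.55, 119.53) + 27.422 = 127.97 kips. φR_n = 0.75 × 127.97 = 96.0 kips.
Governing: min(74.6, 157.7, 81.2, 96.0) = 74.6 kips → bolt shear.

74.6 kips (bolt shear governs)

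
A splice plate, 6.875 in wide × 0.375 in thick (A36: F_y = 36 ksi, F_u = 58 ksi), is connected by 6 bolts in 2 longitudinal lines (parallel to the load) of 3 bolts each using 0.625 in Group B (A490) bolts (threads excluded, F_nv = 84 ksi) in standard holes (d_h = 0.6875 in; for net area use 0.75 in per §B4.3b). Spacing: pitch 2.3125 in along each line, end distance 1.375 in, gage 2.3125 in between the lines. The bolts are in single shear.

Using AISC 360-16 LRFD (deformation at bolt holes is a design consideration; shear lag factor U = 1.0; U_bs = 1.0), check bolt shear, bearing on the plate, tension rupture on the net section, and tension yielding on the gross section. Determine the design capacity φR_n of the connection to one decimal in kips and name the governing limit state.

83.5 kips (gross-section yield governs)

Bolt shear: A_b = π(0.625)²/4 = 0.3068 in². φR_n = 0.75 × 84 × 0.3068 × 6 × 1 = 116.0 kips.
Bearing (0.375 in plate, F_u = 58 ksi): end bolts L_c = 1.375 − 0.6875/2 = 1.03125, R_n = min(1.2×1.03125×0.375×58, 2.4×0.625×0.375×58) = 26.916 kips/bolt; interior L_c = 2.3125 − 0.6875 = 1.625, R_n = 32.625 kips/bolt. φR_n = 0.75 × (2×26.916 + 4×32.625) = 138.2 kips.
Tension rupture (net): A_n = (6.875 − 2×0.75)×0.375 = 2.0156 in² (U = 1.0, A_e = A_n). φR_n = 0.75 × 58 × 2.0156 = 87.7 kips.
Tension yield (gross): A_g = 6.875×0.375 = 2.5781 in². φR_n = 0.90 × 36 × 2.5781 = 83.5 kips.
Governing: min(116.0, 138.2, 87.7, 83.5) = 83.5 kips → gross-section yield.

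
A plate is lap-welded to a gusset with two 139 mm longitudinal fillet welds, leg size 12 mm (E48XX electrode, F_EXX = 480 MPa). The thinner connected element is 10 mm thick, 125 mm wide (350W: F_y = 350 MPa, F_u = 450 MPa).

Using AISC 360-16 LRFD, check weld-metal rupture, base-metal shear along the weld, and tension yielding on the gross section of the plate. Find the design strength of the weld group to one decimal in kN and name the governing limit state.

393.8 kN (gross-section yield governs)

Weld metal: throat = 0.707×12 = 8.484 mm, L = 2×139 = 278 mm. φR_n = 0.75 × 0.6 × 480 × 8.484 × 278 = 509.4 kN.
Base metal shear (10 mm plate): yield φR_n = 1.0×0.6×350×10×278 = 583.8 kN; rupture φR_n = 0.75×0.6×450×10×278 = 563.0 kN; take 563.0 kN (rupture).
Tension yield (gross): A_g = 125×10 = 1250 mm². φR_n = 0.90 × 350 × 1250 = 393.8 kN.
Governing: min(509.4, 563.0, 393.8) = 393.8 kN → gross-section yield.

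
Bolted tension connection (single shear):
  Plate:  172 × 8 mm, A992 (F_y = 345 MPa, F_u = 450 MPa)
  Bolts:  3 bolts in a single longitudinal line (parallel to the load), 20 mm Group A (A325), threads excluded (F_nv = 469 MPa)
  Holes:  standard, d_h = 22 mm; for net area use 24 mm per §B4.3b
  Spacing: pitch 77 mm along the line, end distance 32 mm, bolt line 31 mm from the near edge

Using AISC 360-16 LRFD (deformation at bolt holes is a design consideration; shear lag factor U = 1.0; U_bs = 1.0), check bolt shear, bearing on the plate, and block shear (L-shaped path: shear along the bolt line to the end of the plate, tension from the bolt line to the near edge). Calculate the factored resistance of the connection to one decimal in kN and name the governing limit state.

255.4 kN (block shear governs)

Bolt shear: A_b = π(20)²/4 = 314.16 mm². φR_n = 0.75 × 469 × 314.16 × 3 × 1 = 331.5 kN.
Bearing (8 mm plate, F_u = 450 MPa): end bolts L_c = 32 − 22/2 = 21, R_n = min(1.2×21×8×450, 2.4×20×8×450) = 90.72 kN/bolt; interior L_c = 77 − 22 = 55, R_n = 172.8 kN/bolt. φR_n = 0.75 × (1×90.72 + 2×172.8) = 327.2 kN.
Block shear: shear path 1×[32+2×77] = 1×186 mm, A_gv = 1488, A_nv = 1×(186 − 2.5×24)×8 = 1008 mm²; tension to near edge: (31 − 0.5×24)×8 = 152 mm². R_n = min(0.6×450×1008, 0.6×345×1488) + 1.0×450×152 = min(272.16, 308.02) + 68.4 = 340.56 kN. φR_n = 0.75 × 340.56 = 255.4 kN.
Governing: min(331.5, 327.2, 255.4) = 255.4 kN → block shear.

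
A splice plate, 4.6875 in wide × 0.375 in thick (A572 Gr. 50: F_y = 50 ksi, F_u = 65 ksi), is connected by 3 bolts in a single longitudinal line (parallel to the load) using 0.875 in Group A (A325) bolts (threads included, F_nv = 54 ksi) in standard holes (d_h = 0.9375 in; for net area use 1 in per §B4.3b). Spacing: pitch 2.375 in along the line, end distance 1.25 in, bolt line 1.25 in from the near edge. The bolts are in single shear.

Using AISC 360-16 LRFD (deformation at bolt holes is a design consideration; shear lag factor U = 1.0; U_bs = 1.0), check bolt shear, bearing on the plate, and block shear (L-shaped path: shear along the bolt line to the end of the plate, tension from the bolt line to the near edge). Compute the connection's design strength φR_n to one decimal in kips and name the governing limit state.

52.1 kips (block shear governs)

Bolt shear: A_b = π(0.875)²/4 = 0.60132 in². φR_n = 0.75 × 54 × 0.60132 × 3 × 1 = 73.1 kips.
Bearing (0.375 in plate, F_u = 65 ksi): end bolts L_c = 1.25 − 0.9375/2 = 0.78125, R_n = min(1.2×0.78125×0.375×65, 2.4×0.875×0.375×65) = 22.852 kips/bolt; interior L_c = 2.375 − 0.9375 = 1.4375, R_n = 42.047 kips/bolt. φR_n = 0.75 × (1×22.852 + 2×42.047) = 80.2 kips.
Block shear: shear path 1×[1.25+2×2.375] = 1×6 in, A_gv = 2.25, A_nv = 1×(6 − 2.5×1)×0.375 = 1.3125 in²; tension to near edge: (1.25 − 0.5×1)×0.375 = 0.28125 in². R_n = min(0.6×65×1.3125, 0.6×50×2.25) + 1.0×65×0.28125 = min(51.188, 67.5) + 18.281 = 69.469 kips. φR_n = 0.75 × 69.469 = 52.1 kips.
Governing: min(73.1, 80.2, 52.1) = 52.1 kips → block shear.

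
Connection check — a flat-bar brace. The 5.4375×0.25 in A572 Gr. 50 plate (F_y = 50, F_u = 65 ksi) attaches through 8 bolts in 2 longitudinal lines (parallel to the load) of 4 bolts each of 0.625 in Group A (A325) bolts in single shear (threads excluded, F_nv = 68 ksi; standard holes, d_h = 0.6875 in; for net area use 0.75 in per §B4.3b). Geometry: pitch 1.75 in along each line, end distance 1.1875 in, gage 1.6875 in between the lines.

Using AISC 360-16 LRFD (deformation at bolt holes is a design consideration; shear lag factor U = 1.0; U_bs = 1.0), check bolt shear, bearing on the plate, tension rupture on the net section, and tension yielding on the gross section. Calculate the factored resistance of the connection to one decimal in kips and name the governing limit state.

Bolt shear: A_b = π(0.625)²/4 = 0.3068 in². φR_n = 0.75 × 68 × 0.3068 × 8 × 1 = 125.2 kips.
Bearing (0.25 in plate, F_u = 65 ksi): end bolts L_c = 1.1875 − 0.6875/2 = 0.84375, R_n = min(1.2×0.84375×0.25×65, 2.4×0.625×0.25×65) = 16.453 kips/bolt; interior L_c = 1.75 − 0.6875 = 1.0625, R_n = 20.719 kips/bolt. φR_n = 0.75 × (2×16.453 + 6×20.719) = 117.9 kips.
Tension rupture (net): A_n = (5.4375 − 2×0.75)×0.25 = 0.98438 in² (U = 1.0, A_e = A_n). φR_n = 0.75 × 65 × 0.98438 = 48.0 kips.
Tension yield (gross): A_g = 5.4375×0.25 = 1.3594 in². φR_n = 0.90 × 50 × 1.3594 = 61.2 kips.
Governing: min(125.2, 117.9, 48.0, 61.2) = 48.0 kips → net-section rupture.

48.0 kips (net-section rupture governs)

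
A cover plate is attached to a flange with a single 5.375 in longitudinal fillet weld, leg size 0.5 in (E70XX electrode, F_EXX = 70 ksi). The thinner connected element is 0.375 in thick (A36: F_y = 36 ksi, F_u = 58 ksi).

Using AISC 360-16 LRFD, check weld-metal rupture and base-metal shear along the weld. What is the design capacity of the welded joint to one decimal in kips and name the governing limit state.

Weld metal: throat = 0.707×0.5 = 0.3535 in, L = 5.375 in. φR_n = 0.75 × 0.6 × 70 × 0.3535 × 5.375 = 59.9 kips.
Base metal shear (0.375 in plate): yield φR_n = 1.0×0.6×36×0.375×5.375 = 43.5 kips; rupture φR_n = 0.75×0.6×58×0.375×5.375 = 52.6 kips; take 43.5 kips (yield).
Governing: min(59.9, 43.5) = 43.5 kips → base-metal shear.

43.5 kips (base-metal shear governs)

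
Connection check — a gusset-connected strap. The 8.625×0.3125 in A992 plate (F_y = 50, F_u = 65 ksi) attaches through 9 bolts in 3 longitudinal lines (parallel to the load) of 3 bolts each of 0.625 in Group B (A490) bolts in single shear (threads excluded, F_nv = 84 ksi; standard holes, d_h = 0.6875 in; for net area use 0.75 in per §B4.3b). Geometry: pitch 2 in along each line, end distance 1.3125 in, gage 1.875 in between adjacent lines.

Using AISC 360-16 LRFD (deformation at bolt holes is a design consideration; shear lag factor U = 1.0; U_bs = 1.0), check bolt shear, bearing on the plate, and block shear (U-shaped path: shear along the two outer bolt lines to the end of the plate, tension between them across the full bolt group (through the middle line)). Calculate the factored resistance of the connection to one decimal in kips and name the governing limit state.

97.1 kips (block shear governs)

Bolt shear: A_b = π(0.625)²/4 = 0.3068 in². φR_n = 0.75 × 84 × 0.3068 × 9 × 1 = 174.0 kips.
Bearing (0.3125 in plate, F_u = 65 ksi): end bolts L_c = 1.3125 − 0.6875/2 = 0.96875, R_n = min(1.2×0.96875×0.3125×65, 2.4×0.625×0.3125×65) = 23.613 kips/bolt; interior L_c = 2 − 0.6875 = 1.3125, R_n = 30.469 kips/bolt. φR_n = 0.75 × (3×23.613 + 6×30.469) = 190.2 kips.
Block shear: shear path 2×[1.3125+2×2] = 2×5.3125 in, A_gv = 3.3203, A_nv = 2×(5.3125 − 2.5×0.75)×0.3125 = 2.1484 in²; tension across gage: (3.75 − 2×0.75)×0.3125 = 0.70313 in². R_n = min(0.6×65×2.1484, 0.6×50×3.3203) + 1.0×65×0.70313 = min(83.788, 99.609) + 45.703 = 129.49 kips. φR_n = 0.75 × 129.49 = 97.1 kips.
Governing: min(174.0, 190.2, 97.1) = 97.1 kips → block shear.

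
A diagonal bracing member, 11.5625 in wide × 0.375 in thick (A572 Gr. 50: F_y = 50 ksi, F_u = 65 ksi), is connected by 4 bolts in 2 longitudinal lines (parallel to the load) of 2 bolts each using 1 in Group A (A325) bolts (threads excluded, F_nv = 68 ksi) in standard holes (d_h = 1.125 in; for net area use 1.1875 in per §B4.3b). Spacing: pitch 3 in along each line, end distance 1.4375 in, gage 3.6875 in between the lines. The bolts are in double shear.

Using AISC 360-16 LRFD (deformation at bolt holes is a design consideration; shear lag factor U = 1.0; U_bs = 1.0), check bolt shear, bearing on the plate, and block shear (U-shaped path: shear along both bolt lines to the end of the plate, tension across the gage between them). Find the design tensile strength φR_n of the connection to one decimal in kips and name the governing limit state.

104.0 kips (block shear governs)

Bolt shear: A_b = π(1)²/4 = 0.7854 in². φR_n = 0.75 × 68 × 0.7854 × 4 × 2 = 320.4 kips.
Bearing (0.375 in plate, F_u = 65 ksi): end bolts L_c = 1.4375 − 1.125/2 = 0.875, R_n = min(1.2×0.875×0.375×65, 2.4×1×0.375×65) = 25.594 kips/bolt; interior L_c = 3 − 1.125 = 1.875, R_n = 54.844 kips/bolt. φR_n = 0.75 × (2×25.594 + 2×54.844) = 120.7 kips.
Block shear: shear path 2×[1.4375+1×3] = 2×4.4375 in, A_gv = 3.3281, A_nv = 2×(4.4375 − 1.5×1.1875)×0.375 = 1.9922 in²; tension across gage: (3.6875 − 1×1.1875)×0.375 = 0.9375 in². R_n = min(0.6×65×1.9922, 0.6×50×3.3281) + 1.0×65×0.9375 = min(77.696, 99.843) + 60.938 = 138.63 kips. φR_n = 0.75 × 138.63 = 104.0 kips.
Governing: min(320.4, 120.7, 104.0) = 104.0 kips → block shear.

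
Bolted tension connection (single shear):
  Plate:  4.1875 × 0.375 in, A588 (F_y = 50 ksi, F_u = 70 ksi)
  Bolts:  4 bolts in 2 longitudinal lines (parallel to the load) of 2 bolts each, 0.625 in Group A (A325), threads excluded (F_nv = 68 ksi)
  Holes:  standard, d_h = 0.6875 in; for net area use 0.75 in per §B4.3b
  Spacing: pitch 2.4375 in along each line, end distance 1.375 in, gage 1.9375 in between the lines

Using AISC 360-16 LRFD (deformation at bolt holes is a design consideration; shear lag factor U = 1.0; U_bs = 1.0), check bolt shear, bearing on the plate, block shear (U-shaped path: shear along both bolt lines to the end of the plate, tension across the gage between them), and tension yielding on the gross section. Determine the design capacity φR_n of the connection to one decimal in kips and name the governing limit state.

62.6 kips (bolt shear governs)

Bolt shear: A_b = π(0.625)²/4 = 0.3068 in². φR_n = 0.75 × 68 × 0.3068 × 4 × 1 = 62.6 kips.
Bearing (0.375 in plate, F_u = 70 ksi): end bolts L_c = 1.375 − 0.6875/2 = 1.03125, R_n = min(1.2×1.03125×0.375×70, 2.4×0.625×0.375×70) = 32.484 kips/bolt; interior L_c = 2.4375 − 0.6875 = 1.75, R_n = 39.375 kips/bolt. φR_n = 0.75 × (2×32.484 + 2×39.375) = 107.8 kips.
Block shear: shear path 2×[1.375+1×2.4375] = 2×3.8125 in, A_gv = 2.8594, A_nv = 2×(3.8125 − 1.5×0.75)×0.375 = 2.0156 in²; tension across gage: (1.9375 − 1×0.75)×0.375 = 0.44531 in². R_n = min(0.6×70×2.0156, 0.6×50×2.8594) + 1.0×70×0.44531 = min(84.655, 85.782) + 31.172 = 115.83 kips. φR_n = 0.75 × 115.83 = 86.9 kips.
Tension yield (gross): A_g = 4.1875×0.375 = 1.5703 in². φR_n = 0.90 × 50 × 1.5703 = 70.7 kips.
Governing: min(62.6, 107.8, 86.9, 70.7) = 62.6 kips → bolt shear.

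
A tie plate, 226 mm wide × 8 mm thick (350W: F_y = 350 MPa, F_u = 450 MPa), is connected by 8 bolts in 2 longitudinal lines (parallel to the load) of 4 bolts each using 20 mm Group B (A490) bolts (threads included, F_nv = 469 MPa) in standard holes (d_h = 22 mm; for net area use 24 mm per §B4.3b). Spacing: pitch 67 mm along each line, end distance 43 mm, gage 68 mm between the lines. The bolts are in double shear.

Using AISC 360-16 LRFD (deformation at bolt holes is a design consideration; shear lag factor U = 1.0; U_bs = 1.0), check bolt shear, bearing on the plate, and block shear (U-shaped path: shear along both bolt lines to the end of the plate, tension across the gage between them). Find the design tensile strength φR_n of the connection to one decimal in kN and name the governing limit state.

637.2 kN (block shear governs)

Bolt shear: A_b = π(20)²/4 = 314.16 mm². φR_n = 0.75 × 469 × 314.16 × 8 × 2 = 1768.1 kN.
Bearing (8 mm plate, F_u = 450 MPa): end bolts L_c = 43 − 22/2 = 32, R_n = min(1.2×32×8×450, 2.4×20×8×450) = 138.24 kN/bolt; interior L_c = 67 − 22 = 45, R_n = 172.8 kN/bolt. φR_n = 0.75 × (2×138.24 + 6×172.8) = 985.0 kN.
Block shear: shear path 2×[43+3×67] = 2×244 mm, A_gv = 3904, A_nv = 2×(244 − 3.5×24)×8 = 2560 mm²; tension across gage: (68 − 1×24)×8 = 352 mm². R_n = min(0.6×450×2560, 0.6×350×3904) + 1.0×450×352 = min(691.2, 819.84) + 158.4 = 849.6 kN. φR_n = 0.75 × 849.6 = 637.2 kN.
Governing: min(1768.1, 985.0, 637.2) = 637.2 kN → block shear.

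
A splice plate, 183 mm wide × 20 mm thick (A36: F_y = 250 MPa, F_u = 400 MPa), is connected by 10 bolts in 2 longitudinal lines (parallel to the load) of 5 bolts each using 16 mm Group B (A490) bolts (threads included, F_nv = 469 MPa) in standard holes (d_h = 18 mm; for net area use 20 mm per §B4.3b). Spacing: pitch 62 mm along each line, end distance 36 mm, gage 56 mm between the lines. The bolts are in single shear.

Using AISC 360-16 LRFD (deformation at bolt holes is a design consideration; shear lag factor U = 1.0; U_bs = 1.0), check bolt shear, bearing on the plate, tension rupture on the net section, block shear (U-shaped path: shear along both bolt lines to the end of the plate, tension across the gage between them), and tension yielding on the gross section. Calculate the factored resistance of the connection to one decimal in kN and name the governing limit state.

707.2 kN (bolt shear governs)

Bolt shear: A_b = π(16)²/4 = 201.06 mm². φR_n = 0.75 × 469 × 201.06 × 10 × 1 = 707.2 kN.
Bearing (20 mm plate, F_u = 400 MPa): end bolts L_c = 36 − 18/2 = 27, R_n = min(1.2×27×20×400, 2.4×16×20×400) = 259.2 kN/bolt; interior L_c = 62 − 18 = 44, R_n = 307.2 kN/bolt. φR_n = 0.75 × (2×259.2 + 8×307.2) = 2232.0 kN.
Tension rupture (net): A_n = (183 − 2×20)×20 = 2860 mm² (U = 1.0, A_e = A_n). φR_n = 0.75 × 400 × 2860 = 858.0 kN.
Block shear: shear path 2×[36+4×62] = 2×284 mm, A_gv = 11360, A_nv = 2×(284 − 4.5×20)×20 = 7760 mm²; tension across gage: (56 − 1×20)×20 = 720 mm². R_n = min(0.6×400×7760, 0.6×250×11360) + 1.0×400×720 = min(1862.4, 1704) + 288 = 1992 kN. φR_n = 0.75 × 1992 = 1494.0 kN.
Tension yield (gross): A_g = 183×20 = 3660 mm². φR_n = 0.90 × 250 × 3660 = 823.5 kN.
Governing: min(707.2, 2232.0, 858.0, 1494.0, 823.5) = 707.2 kN → bolt shear.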